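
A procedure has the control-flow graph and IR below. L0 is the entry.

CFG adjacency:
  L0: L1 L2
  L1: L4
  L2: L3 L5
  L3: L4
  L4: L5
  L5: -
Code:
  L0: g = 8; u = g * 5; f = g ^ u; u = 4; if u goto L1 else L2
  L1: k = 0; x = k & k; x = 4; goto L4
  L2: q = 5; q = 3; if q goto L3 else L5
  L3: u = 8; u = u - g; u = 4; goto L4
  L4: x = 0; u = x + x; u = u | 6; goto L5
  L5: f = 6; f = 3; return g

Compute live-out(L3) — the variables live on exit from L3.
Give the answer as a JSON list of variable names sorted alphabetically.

def/use:
  L0 def {f,g,u} use ∅
  L1 def {k,x} use ∅
  L2 def {q} use ∅
  L3 def {u} use {g}
  L4 def {u,x} use ∅
  L5 def {f} use {g}

Backward fixpoint:
  L0: in=∅ out={g}
  L1: in={g} out={g}
  L2: in={g} out={g}
  L3: in={g} out={g}
  L4: in={g} out={g}
  L5: in={g} out=∅

live-out(L3) = ["g"]

Answer: ["g"]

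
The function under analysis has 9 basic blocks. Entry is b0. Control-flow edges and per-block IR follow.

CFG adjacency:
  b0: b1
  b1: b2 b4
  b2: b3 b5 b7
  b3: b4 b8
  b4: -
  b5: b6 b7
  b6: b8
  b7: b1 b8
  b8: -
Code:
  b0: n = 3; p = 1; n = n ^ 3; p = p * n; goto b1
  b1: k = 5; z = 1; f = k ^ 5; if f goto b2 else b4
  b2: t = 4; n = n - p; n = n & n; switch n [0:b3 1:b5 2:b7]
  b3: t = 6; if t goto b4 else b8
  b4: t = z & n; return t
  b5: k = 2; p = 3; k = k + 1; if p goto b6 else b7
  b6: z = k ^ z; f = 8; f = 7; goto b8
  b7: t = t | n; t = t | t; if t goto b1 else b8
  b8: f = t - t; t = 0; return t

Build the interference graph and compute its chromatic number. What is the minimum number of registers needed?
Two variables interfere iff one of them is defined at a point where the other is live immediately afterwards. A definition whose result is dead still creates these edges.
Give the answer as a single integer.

Answer: 5

Working:
def/use:
  b0 def {n,p} use ∅
  b1 def {f,k,z} use ∅
  b2 def {n,t} use {n,p}
  b3 def {t} use ∅
  b4 def {t} use {n,z}
  b5 def {k,p} use ∅
  b6 def {f,z} use {k,z}
  b7 def {t} use {n,t}
  b8 def {f,t} use {t}

Backward fixpoint:
  b0: in=∅ out={n,p}
  b1: in={n,p} out={n,p,z}
  b2: in={n,p,z} out={n,p,t,z}
  b3: in={n,z} out={n,t,z}
  b4: in={n,z} out=∅
  b5: in={n,t,z} out={k,n,p,t,z}
  b6: in={k,t,z} out={t}
  b7: in={n,p,t} out={n,p,t}
  b8: in={t} out=∅

Interference:
  f↔{n,p,t,z}
  k↔{n,p,t,z}
  n↔{f,k,p,t,z}
  p↔{f,k,n,t,z}
  t↔{f,k,n,p,z}
  z↔{f,k,n,p,t}

Colouring:
  {f,n,p,t,z} pairwise interfere (5-clique) ⇒ χ ≥ 5
  5-colouring: r0={n}  r1={p}  r2={t}  r3={z}  r4={f,k}
  χ = 5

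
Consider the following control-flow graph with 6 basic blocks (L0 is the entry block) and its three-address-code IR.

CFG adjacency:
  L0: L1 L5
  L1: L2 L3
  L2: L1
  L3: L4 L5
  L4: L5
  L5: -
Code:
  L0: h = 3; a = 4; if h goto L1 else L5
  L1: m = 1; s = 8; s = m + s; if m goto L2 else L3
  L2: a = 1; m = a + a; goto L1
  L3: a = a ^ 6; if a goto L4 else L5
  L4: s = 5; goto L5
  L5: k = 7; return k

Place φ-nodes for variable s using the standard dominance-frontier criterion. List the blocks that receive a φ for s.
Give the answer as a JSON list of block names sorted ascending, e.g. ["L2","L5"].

idom tree: L1←L0 L2←L1 L3←L1 L4←L3 L5←L0
Dom∩ at merges:
  L1: preds {L0,L2}: {L0} ∩ {L0,L1,L2} = {L0}; idom=L0
  L5: preds {L0,L3,L4}: {L0} ∩ {L0,L1,L3} ∩ {L0,L1,L3,L4} = {L0}; idom=L0

DF derivation:
  L1←L0: walk · to L0
  L1←L2: walk L2→L1 to L0
  L5←L0: walk · to L0
  L5←L3: walk L3→L1 to L0
  L5←L4: walk L4→L3→L1 to L0
  L0: DF=∅
  L1: DF={L1,L5}
  L2: DF={L1}
  L3: DF={L5}
  L4: DF={L5}
  L5: DF=∅

φ for s: defs {L1,L4}
  DF⁺ = {L1,L5}

Answer: ["L1", "L5"]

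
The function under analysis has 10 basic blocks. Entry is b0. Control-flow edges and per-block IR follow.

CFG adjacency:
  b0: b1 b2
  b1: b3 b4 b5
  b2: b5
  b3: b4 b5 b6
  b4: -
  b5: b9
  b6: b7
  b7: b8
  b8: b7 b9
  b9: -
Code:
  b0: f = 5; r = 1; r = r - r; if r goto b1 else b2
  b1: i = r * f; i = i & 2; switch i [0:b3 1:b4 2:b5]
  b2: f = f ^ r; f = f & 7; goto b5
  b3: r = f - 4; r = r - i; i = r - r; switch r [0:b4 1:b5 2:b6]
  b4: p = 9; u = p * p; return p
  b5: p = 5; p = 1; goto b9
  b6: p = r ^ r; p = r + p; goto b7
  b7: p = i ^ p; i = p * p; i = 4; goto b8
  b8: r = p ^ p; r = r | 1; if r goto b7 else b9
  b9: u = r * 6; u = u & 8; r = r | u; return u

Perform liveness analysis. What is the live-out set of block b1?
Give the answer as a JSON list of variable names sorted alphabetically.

Answer: ["f", "i", "r"]

Derivation:
Per-block:
  b0 def {f,r} use ∅
  b1 def {i} use {f,r}
  b2 def {f} use {f,r}
  b3 def {i,r} use {f,i}
  b4 def {p,u} use ∅
  b5 def {p} use ∅
  b6 def {p} use {r}
  b7 def {i,p} use {i,p}
  b8 def {r} use {p}
  b9 def {r,u} use {r}

Live sets:
  live b0: ∅→{f,r}
  live b1: {f,r}→{f,i,r}
  live b2: {f,r}→{r}
  live b3: {f,i}→{i,r}
  live b4: ∅→∅
  live b5: {r}→{r}
  live b6: {i,r}→{i,p}
  live b7: {i,p}→{i,p}
  live b8: {i,p}→{i,p,r}
  live b9: {r}→∅

live-out(b1) = ["f", "i", "r"]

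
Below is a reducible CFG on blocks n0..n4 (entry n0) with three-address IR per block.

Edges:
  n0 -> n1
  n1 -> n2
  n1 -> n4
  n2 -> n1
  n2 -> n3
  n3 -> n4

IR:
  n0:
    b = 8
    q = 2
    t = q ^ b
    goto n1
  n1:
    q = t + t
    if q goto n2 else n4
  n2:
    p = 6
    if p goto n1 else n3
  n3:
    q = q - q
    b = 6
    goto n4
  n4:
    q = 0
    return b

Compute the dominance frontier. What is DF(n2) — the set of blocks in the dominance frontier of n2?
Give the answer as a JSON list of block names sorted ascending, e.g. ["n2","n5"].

idom tree: n1←n0 n2←n1 n3←n2 n4←n1
Join-block Dom:
  n1: preds {n0,n2}: {n0} ∩ {n0,n1,n2} = {n0}; idom=n0
  n4: preds {n1,n3}: {n0,n1} ∩ {n0,n1,n2,n3} = {n0,n1}; idom=n1

DF walk-up:
  join n1 pred n0: · stop@n0
  join n1 pred n2: n2→n1 stop@n0
  join n4 pred n1: · stop@n1
  join n4 pred n3: n3→n2 stop@n1
  n0 → ∅
  n1 → {n1}
  n2 → {n1,n4}
  n3 → {n4}
  n4 → ∅

DF(n2) = ["n1", "n4"]

Answer: ["n1", "n4"]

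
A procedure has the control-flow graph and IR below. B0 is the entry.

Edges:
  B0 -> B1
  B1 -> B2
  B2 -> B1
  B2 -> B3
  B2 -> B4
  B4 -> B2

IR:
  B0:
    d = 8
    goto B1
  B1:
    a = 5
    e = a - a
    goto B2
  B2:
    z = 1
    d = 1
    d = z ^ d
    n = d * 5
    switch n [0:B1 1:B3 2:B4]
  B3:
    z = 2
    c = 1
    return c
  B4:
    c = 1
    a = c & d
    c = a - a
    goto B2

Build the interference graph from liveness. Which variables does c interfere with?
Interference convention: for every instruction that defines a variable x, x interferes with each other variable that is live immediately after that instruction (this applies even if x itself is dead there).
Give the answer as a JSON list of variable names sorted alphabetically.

Answer: ["d"]

Working:
def/use:
  B0: def={d} ue=∅
  B1: def={a,e} ue=∅
  B2: def={d,n,z} ue=∅
  B3: def={c,z} ue=∅
  B4: def={a,c} ue={d}

Live sets:
  live B0: ∅→∅
  live B1: ∅→∅
  live B2: ∅→{d}
  live B3: ∅→∅
  live B4: {d}→∅

Interference:
  a — ∅
  c — {d}
  d — {c,n,z}
  e — ∅
  n — {d}
  z — {d}

N(c) = ["d"]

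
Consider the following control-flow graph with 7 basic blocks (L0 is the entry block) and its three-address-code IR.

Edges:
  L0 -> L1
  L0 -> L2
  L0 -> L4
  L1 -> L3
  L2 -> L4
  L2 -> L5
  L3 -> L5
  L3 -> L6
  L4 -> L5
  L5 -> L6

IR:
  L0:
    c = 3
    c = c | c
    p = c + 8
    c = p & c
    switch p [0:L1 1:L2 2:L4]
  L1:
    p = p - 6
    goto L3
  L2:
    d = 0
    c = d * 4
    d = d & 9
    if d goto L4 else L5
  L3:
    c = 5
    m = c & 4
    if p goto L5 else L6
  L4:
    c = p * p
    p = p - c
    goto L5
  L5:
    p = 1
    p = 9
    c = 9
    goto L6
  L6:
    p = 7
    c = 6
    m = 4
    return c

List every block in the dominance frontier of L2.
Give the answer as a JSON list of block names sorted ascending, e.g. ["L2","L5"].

idom tree: L1←L0 L2←L0 L3←L1 L4←L0 L5←L0 L6←L0
Dom at joins:
  L4: preds {L0,L2}: {L0} ∩ {L0,L2} = {L0}; idom=L0
  L5: preds {L2,L3,L4}: {L0,L2} ∩ {L0,L1,L3} ∩ {L0,L4} = {L0}; idom=L0
  L6: preds {L3,L5}: {L0,L1,L3} ∩ {L0,L5} = {L0}; idom=L0

DF walk-up:
  L4←L0: walk · to L0
  L4←L2: walk L2 to L0
  L5←L2: walk L2 to L0
  L5←L3: walk L3→L1 to L0
  L5←L4: walk L4 to L0
  L6←L3: walk L3→L1 to L0
  L6←L5: walk L5 to L0
  L0: DF=∅
  L1: DF={L5,L6}
  L2: DF={L4,L5}
  L3: DF={L5,L6}
  L4: DF={L5}
  L5: DF={L6}
  L6: DF=∅

DF(L2) = ["L4", "L5"]

Answer: ["L4", "L5"]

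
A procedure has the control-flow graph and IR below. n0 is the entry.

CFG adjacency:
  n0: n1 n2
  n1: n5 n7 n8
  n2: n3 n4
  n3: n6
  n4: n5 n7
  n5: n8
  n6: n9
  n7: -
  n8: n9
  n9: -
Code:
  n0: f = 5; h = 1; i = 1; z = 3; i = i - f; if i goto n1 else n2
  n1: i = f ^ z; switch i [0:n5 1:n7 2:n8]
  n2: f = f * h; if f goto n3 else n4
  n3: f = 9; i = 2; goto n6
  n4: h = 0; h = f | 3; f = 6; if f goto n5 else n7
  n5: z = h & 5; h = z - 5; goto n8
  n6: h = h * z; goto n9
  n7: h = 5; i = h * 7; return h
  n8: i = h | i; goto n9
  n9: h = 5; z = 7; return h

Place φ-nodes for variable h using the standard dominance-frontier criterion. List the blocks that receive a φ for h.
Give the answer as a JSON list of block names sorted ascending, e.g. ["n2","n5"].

idom tree: n1←n0 n2←n0 n3←n2 n4←n2 n5←n0 n6←n3 n7←n0 n8←n0 n9←n0
Dom∩ at merges:
  n5: preds {n1,n4}: {n0,n1} ∩ {n0,n2,n4} = {n0}; idom=n0
  n7: preds {n1,n4}: {n0,n1} ∩ {n0,n2,n4} = {n0}; idom=n0
  n8: preds {n1,n5}: {n0,n1} ∩ {n0,n5} = {n0}; idom=n0
  n9: preds {n6,n8}: {n0,n2,n3,n6} ∩ {n0,n8} = {n0}; idom=n0

DF walk-up:
  join n5 pred n1: n1 stop@n0
  join n5 pred n4: n4→n2 stop@n0
  join n7 pred n1: n1 stop@n0
  join n7 pred n4: n4→n2 stop@n0
  join n8 pred n1: n1 stop@n0
  join n8 pred n5: n5 stop@n0
  join n9 pred n6: n6→n3→n2 stop@n0
  join n9 pred n8: n8 stop@n0
  DF(n0)=∅
  DF(n1)={n5,n7,n8}
  DF(n2)={n5,n7,n9}
  DF(n3)={n9}
  DF(n4)={n5,n7}
  DF(n5)={n8}
  DF(n6)={n9}
  DF(n7)=∅
  DF(n8)={n9}
  DF(n9)=∅

φ for h: defs {n0,n4,n5,n6,n7,n9}
  DF⁺ = {n5,n7,n8,n9}

Answer: ["n5", "n7", "n8", "n9"]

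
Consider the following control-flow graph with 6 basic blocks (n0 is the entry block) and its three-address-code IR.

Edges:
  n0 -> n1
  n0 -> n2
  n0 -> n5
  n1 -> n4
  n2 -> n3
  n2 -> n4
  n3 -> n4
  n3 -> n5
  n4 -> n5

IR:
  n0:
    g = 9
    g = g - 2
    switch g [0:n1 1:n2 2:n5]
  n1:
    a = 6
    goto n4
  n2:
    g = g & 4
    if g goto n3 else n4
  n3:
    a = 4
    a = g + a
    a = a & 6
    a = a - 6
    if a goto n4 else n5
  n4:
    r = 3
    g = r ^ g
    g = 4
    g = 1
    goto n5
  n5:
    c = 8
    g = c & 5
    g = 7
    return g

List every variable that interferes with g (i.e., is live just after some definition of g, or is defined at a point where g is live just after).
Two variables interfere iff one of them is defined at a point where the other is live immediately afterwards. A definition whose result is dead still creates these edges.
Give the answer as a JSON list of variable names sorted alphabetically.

Answer: ["a", "r"]

Analysis:
def/use:
  n0: {g} / ∅
  n1: {a} / ∅
  n2: {g} / {g}
  n3: {a} / {g}
  n4: {g,r} / {g}
  n5: {c,g} / ∅

Liveness:
  n0: in=∅ out={g}
  n1: in={g} out={g}
  n2: in={g} out={g}
  n3: in={g} out={g}
  n4: in={g} out=∅
  n5: in=∅ out=∅

Conflict graph:
  a — {g}
  c — ∅
  g — {a,r}
  r — {g}

N(g) = ["a", "r"]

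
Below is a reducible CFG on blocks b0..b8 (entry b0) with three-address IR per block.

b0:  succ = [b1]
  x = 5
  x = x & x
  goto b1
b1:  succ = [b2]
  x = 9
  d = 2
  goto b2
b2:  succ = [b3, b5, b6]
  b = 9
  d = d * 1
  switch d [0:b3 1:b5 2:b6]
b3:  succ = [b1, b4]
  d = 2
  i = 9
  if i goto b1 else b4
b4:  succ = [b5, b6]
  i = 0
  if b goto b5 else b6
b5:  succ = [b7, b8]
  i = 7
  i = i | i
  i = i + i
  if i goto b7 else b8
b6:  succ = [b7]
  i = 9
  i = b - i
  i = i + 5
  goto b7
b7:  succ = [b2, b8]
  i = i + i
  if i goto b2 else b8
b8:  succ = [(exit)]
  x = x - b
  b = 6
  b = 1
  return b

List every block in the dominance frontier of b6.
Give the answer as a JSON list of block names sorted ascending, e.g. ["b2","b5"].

idom tree: b1←b0 b2←b1 b3←b2 b4←b3 b5←b2 b6←b2 b7←b2 b8←b2
Dom∩ at merges:
  b1: preds {b0,b3}: {b0} ∩ {b0,b1,b2,b3} = {b0}; idom=b0
  b2: preds {b1,b7}: {b0,b1} ∩ {b0,b1,b2,b7} = {b0,b1}; idom=b1
  b5: preds {b2,b4}: {b0,b1,b2} ∩ {b0,b1,b2,b3,b4} = {b0,b1,b2}; idom=b2
  b6: preds {b2,b4}: {b0,b1,b2} ∩ {b0,b1,b2,b3,b4} = {b0,b1,b2}; idom=b2
  b7: preds {b5,b6}: {b0,b1,b2,b5} ∩ {b0,b1,b2,b6} = {b0,b1,b2}; idom=b2
  b8: preds {b5,b7}: {b0,b1,b2,b5} ∩ {b0,b1,b2,b7} = {b0,b1,b2}; idom=b2

Frontier:
  b1←b0: walk · to b0
  b1←b3: walk b3→b2→b1 to b0
  b2←b1: walk · to b1
  b2←b7: walk b7→b2 to b1
  b5←b2: walk · to b2
  b5←b4: walk b4→b3 to b2
  b6←b2: walk · to b2
  b6←b4: walk b4→b3 to b2
  b7←b5: walk b5 to b2
  b7←b6: walk b6 to b2
  b8←b5: walk b5 to b2
  b8←b7: walk b7 to b2
  DF(b0)=∅
  DF(b1)={b1}
  DF(b2)={b1,b2}
  DF(b3)={b1,b5,b6}
  DF(b4)={b5,b6}
  DF(b5)={b7,b8}
  DF(b6)={b7}
  DF(b7)={b2,b8}
  DF(b8)=∅

DF(b6) = ["b7"]

Answer: ["b7"]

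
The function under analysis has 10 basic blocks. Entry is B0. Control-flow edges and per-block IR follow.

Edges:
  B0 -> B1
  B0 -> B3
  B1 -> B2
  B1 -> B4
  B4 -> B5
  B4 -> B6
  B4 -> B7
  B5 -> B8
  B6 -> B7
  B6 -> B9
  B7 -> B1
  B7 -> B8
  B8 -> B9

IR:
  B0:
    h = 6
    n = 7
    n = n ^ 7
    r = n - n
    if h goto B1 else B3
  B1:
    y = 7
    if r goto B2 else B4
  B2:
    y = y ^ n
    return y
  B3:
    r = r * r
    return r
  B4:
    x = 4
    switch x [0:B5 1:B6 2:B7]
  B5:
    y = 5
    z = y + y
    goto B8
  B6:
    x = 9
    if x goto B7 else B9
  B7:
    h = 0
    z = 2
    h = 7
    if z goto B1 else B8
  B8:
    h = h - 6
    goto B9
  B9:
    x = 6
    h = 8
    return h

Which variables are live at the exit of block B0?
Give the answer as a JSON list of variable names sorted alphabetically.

Block summaries:
  B0: {h,n,r} / ∅
  B1: {y} / {r}
  B2: {y} / {n,y}
  B3: {r} / {r}
  B4: {x} / ∅
  B5: {y,z} / ∅
  B6: {x} / ∅
  B7: {h,z} / ∅
  B8: {h} / {h}
  B9: {h,x} / ∅

Backward fixpoint:
  B0: in=∅ out={h,n,r}
  B1: in={h,n,r} out={h,n,r,y}
  B2: in={n,y} out=∅
  B3: in={r} out=∅
  B4: in={h,n,r} out={h,n,r}
  B5: in={h} out={h}
  B6: in={n,r} out={n,r}
  B7: in={n,r} out={h,n,r}
  B8: in={h} out=∅
  B9: in=∅ out=∅

live-out(B0) = ["h", "n", "r"]

Answer: ["h", "n", "r"]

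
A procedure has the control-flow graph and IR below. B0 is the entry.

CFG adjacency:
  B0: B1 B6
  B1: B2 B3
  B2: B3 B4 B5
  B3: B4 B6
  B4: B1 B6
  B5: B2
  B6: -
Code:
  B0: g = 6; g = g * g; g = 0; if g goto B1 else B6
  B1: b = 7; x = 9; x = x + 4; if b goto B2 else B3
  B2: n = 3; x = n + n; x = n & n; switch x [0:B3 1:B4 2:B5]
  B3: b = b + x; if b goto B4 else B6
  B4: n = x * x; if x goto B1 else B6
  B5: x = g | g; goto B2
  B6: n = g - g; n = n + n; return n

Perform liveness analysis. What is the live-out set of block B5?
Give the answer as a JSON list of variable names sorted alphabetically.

Answer: ["b", "g"]

Derivation:
Per-block:
  B0: def={g} ue=∅
  B1: def={b,x} ue=∅
  B2: def={n,x} ue=∅
  B3: def={b} ue={b,x}
  B4: def={n} ue={x}
  B5: def={x} ue={g}
  B6: def={n} ue={g}

Liveness:
  B0 li=∅ lo={g}
  B1 li={g} lo={b,g,x}
  B2 li={b,g} lo={b,g,x}
  B3 li={b,g,x} lo={g,x}
  B4 li={g,x} lo={g}
  B5 li={b,g} lo={b,g}
  B6 li={g} lo=∅

live-out(B5) = ["b", "g"]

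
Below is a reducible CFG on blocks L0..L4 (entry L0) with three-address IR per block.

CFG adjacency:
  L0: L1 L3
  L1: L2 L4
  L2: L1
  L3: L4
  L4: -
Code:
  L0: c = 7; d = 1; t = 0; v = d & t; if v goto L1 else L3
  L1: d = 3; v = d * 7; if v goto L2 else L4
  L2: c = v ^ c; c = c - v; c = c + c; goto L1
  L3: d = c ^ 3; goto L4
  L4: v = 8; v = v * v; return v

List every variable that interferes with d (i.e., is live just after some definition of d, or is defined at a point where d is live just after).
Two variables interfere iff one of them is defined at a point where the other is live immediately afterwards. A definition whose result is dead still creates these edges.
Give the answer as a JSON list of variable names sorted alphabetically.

Block summaries:
  L0: def={c,d,t,v} ue=∅
  L1: def={d,v} ue=∅
  L2: def={c} ue={c,v}
  L3: def={d} ue={c}
  L4: def={v} ue=∅

Live sets:
  L0: in=∅ out={c}
  L1: in={c} out={c,v}
  L2: in={c,v} out={c}
  L3: in={c} out=∅
  L4: in=∅ out=∅

Interfere edges:
  c: {d,t,v}
  d: {c,t}
  t: {c,d}
  v: {c}

N(d) = ["c", "t"]

Answer: ["c", "t"]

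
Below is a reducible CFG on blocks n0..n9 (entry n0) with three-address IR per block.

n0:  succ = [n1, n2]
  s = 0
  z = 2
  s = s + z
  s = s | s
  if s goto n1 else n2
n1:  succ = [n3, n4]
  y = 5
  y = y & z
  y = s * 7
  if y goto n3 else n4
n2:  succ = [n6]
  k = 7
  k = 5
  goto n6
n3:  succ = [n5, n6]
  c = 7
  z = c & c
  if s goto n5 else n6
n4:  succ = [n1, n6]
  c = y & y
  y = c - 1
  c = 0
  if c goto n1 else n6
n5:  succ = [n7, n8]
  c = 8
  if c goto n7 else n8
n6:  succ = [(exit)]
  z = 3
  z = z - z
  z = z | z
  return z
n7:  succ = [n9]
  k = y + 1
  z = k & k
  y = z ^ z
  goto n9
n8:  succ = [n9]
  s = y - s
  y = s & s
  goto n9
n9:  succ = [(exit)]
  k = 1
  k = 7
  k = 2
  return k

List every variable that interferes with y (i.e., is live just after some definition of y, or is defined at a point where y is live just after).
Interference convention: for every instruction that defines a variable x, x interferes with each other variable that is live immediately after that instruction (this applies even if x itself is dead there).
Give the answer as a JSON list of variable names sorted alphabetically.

def/use:
  n0: {s,z} / ∅
  n1: {y} / {s,z}
  n2: {k} / ∅
  n3: {c,z} / {s}
  n4: {c,y} / {y}
  n5: {c} / ∅
  n6: {z} / ∅
  n7: {k,y,z} / {y}
  n8: {s,y} / {s,y}
  n9: {k} / ∅

Live sets:
  n0: in=∅ out={s,z}
  n1: in={s,z} out={s,y,z}
  n2: in=∅ out=∅
  n3: in={s,y} out={s,y}
  n4: in={s,y,z} out={s,z}
  n5: in={s,y} out={s,y}
  n6: in=∅ out=∅
  n7: in={y} out=∅
  n8: in={s,y} out=∅
  n9: in=∅ out=∅

Interfere edges:
  c — {s,y,z}
  k — ∅
  s — {c,y,z}
  y — {c,s,z}
  z — {c,s,y}

N(y) = ["c", "s", "z"]

Answer: ["c", "s", "z"]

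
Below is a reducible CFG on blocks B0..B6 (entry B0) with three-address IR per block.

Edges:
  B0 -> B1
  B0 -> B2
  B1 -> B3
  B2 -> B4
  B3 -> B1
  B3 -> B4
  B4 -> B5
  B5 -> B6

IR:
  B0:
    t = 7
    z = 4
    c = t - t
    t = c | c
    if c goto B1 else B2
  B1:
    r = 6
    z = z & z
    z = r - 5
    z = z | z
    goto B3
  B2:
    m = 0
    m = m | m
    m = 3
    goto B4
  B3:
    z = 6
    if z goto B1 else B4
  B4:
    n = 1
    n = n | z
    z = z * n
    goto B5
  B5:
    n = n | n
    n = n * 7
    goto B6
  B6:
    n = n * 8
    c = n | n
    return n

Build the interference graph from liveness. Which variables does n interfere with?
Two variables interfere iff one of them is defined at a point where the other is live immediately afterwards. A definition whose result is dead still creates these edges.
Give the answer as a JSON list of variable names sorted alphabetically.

Answer: ["c", "z"]

Derivation:
Block summaries:
  B0: def={c,t,z} ue=∅
  B1: def={r,z} ue={z}
  B2: def={m} ue=∅
  B3: def={z} ue=∅
  B4: def={n,z} ue={z}
  B5: def={n} ue={n}
  B6: def={c,n} ue={n}

Liveness:
  B0: in=∅ out={z}
  B1: in={z} out=∅
  B2: in={z} out={z}
  B3: in=∅ out={z}
  B4: in={z} out={n}
  B5: in={n} out={n}
  B6: in={n} out=∅

Conflict graph:
  c — {n,t,z}
  m — {z}
  n — {c,z}
  r — {z}
  t — {c,z}
  z — {c,m,n,r,t}

N(n) = ["c", "z"]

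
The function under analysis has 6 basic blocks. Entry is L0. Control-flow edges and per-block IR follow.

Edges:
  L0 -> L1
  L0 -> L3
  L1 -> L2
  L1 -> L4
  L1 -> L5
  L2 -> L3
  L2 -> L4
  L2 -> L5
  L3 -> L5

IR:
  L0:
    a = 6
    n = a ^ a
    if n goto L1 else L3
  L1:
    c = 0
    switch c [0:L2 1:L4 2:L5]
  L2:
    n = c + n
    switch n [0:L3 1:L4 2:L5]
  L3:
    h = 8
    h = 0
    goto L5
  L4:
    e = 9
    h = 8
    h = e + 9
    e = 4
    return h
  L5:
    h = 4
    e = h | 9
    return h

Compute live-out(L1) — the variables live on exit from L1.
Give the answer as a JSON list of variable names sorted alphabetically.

Answer: ["c", "n"]

Analysis:
def/use:
  L0: def={a,n} ue=∅
  L1: def={c} ue=∅
  L2: def={n} ue={c,n}
  L3: def={h} ue=∅
  L4: def={e,h} ue=∅
  L5: def={e,h} ue=∅

Liveness:
  live L0: ∅→{n}
  live L1: {n}→{c,n}
  live L2: {c,n}→∅
  live L3: ∅→∅
  live L4: ∅→∅
  live L5: ∅→∅

live-out(L1) = ["c", "n"]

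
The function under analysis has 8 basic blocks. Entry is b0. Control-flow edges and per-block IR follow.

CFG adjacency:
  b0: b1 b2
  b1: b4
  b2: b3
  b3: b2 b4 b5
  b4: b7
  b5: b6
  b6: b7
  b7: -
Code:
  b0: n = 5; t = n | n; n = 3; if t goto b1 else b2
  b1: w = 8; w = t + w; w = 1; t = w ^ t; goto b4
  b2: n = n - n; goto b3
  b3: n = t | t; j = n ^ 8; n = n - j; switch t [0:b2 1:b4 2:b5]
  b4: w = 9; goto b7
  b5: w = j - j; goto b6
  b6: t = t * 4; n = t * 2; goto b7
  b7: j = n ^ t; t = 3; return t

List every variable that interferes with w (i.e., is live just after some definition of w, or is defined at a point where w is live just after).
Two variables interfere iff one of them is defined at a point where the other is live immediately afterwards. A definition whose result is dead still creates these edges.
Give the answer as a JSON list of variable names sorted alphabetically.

Block summaries:
  b0 def {n,t} use ∅
  b1 def {t,w} use {t}
  b2 def {n} use {n}
  b3 def {j,n} use {t}
  b4 def {w} use ∅
  b5 def {w} use {j}
  b6 def {n,t} use {t}
  b7 def {j,t} use {n,t}

Live sets:
  b0: in=∅ out={n,t}
  b1: in={n,t} out={n,t}
  b2: in={n,t} out={t}
  b3: in={t} out={j,n,t}
  b4: in={n,t} out={n,t}
  b5: in={j,t} out={t}
  b6: in={t} out={n,t}
  b7: in={n,t} out=∅

Interfere edges:
  j: {n,t}
  n: {j,t,w}
  t: {j,n,w}
  w: {n,t}

N(w) = ["n", "t"]

Answer: ["n", "t"]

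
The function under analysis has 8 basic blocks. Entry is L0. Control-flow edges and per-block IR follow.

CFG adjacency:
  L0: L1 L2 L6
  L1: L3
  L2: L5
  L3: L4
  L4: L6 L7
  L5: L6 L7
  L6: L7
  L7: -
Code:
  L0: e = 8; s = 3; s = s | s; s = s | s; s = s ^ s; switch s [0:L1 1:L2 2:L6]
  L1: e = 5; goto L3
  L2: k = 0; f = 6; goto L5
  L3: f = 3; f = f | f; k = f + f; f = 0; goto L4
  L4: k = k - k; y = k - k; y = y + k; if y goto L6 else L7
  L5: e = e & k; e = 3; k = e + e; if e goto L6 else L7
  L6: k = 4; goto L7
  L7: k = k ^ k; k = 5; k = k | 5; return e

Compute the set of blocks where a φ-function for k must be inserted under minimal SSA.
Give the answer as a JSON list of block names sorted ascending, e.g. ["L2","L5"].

idom tree: L1←L0 L2←L0 L3←L1 L4←L3 L5←L2 L6←L0 L7←L0
Join-block Dom:
  L6: preds {L0,L4,L5}: {L0} ∩ {L0,L1,L3,L4} ∩ {L0,L2,L5} = {L0}; idom=L0
  L7: preds {L4,L5,L6}: {L0,L1,L3,L4} ∩ {L0,L2,L5} ∩ {L0,L6} = {L0}; idom=L0

DF walk-up:
  L6←L0: walk · to L0
  L6←L4: walk L4→L3→L1 to L0
  L6←L5: walk L5→L2 to L0
  L7←L4: walk L4→L3→L1 to L0
  L7←L5: walk L5→L2 to L0
  L7←L6: walk L6 to L0
  L0: DF=∅
  L1: DF={L6,L7}
  L2: DF={L6,L7}
  L3: DF={L6,L7}
  L4: DF={L6,L7}
  L5: DF={L6,L7}
  L6: DF={L7}
  L7: DF=∅

φ for k: defs {L2,L3,L4,L5,L6,L7}
  DF⁺ = {L6,L7}

Answer: ["L6", "L7"]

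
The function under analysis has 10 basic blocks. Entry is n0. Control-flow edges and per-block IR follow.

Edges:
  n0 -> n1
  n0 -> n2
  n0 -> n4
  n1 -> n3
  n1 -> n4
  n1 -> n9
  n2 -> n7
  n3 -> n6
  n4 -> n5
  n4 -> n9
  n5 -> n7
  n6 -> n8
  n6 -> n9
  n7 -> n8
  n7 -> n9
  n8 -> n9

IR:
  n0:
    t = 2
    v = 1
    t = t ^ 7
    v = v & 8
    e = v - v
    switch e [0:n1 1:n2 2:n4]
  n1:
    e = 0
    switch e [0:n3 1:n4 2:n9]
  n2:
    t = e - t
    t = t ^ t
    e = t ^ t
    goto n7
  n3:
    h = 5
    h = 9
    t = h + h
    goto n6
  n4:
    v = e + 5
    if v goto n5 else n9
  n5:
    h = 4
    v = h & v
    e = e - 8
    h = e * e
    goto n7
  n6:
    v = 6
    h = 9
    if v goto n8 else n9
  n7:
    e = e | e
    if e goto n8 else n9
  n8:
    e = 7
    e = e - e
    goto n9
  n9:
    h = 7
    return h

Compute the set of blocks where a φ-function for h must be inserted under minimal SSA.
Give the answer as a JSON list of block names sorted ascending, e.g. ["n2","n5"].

idom tree: n1←n0 n2←n0 n3←n1 n4←n0 n5←n4 n6←n3 n7←n0 n8←n0 n9←n0
Dom∩ at merges:
  n4: preds {n0,n1}: {n0} ∩ {n0,n1} = {n0}; idom=n0
  n7: preds {n2,n5}: {n0,n2} ∩ {n0,n4,n5} = {n0}; idom=n0
  n8: preds {n6,n7}: {n0,n1,n3,n6} ∩ {n0,n7} = {n0}; idom=n0
  n9: preds {n1,n4,n6,n7,n8}: {n0,n1} ∩ {n0,n4} ∩ {n0,n1,n3,n6} ∩ {n0,n7} ∩ {n0,n8} = {n0}; idom=n0

DF derivation:
  join n4 pred n0: · stop@n0
  join n4 pred n1: n1 stop@n0
  join n7 pred n2: n2 stop@n0
  join n7 pred n5: n5→n4 stop@n0
  join n8 pred n6: n6→n3→n1 stop@n0
  join n8 pred n7: n7 stop@n0
  join n9 pred n1: n1 stop@n0
  join n9 pred n4: n4 stop@n0
  join n9 pred n6: n6→n3→n1 stop@n0
  join n9 pred n7: n7 stop@n0
  join n9 pred n8: n8 stop@n0
  n0: DF=∅
  n1: DF={n4,n8,n9}
  n2: DF={n7}
  n3: DF={n8,n9}
  n4: DF={n7,n9}
  n5: DF={n7}
  n6: DF={n8,n9}
  n7: DF={n8,n9}
  n8: DF={n9}
  n9: DF=∅

φ for h: defs {n3,n5,n6,n9}
  DF⁺ = {n7,n8,n9}

Answer: ["n7", "n8", "n9"]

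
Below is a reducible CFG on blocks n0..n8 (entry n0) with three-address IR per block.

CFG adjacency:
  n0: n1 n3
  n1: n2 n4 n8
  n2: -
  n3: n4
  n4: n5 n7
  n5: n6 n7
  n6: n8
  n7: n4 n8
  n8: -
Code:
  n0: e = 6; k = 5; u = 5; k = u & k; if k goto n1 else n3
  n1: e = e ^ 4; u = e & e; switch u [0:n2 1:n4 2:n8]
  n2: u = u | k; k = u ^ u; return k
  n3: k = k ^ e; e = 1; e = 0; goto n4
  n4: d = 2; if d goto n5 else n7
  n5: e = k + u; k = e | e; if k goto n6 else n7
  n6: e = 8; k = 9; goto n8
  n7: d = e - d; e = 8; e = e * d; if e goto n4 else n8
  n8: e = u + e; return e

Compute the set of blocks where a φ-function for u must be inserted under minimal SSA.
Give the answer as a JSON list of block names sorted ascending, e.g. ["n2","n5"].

idom tree: n1←n0 n2←n1 n3←n0 n4←n0 n5←n4 n6←n5 n7←n4 n8←n0
Join-block Dom:
  n4: preds {n1,n3,n7}: {n0,n1} ∩ {n0,n3} ∩ {n0,n4,n7} = {n0}; idom=n0
  n7: preds {n4,n5}: {n0,n4} ∩ {n0,n4,n5} = {n0,n4}; idom=n4
  n8: preds {n1,n6,n7}: {n0,n1} ∩ {n0,n4,n5,n6} ∩ {n0,n4,n7} = {n0}; idom=n0

Frontier:
  join n4 pred n1: n1 stop@n0
  join n4 pred n3: n3 stop@n0
  join n4 pred n7: n7→n4 stop@n0
  join n7 pred n4: · stop@n4
  join n7 pred n5: n5 stop@n4
  join n8 pred n1: n1 stop@n0
  join n8 pred n6: n6→n5→n4 stop@n0
  join n8 pred n7: n7→n4 stop@n0
  n0: DF=∅
  n1: DF={n4,n8}
  n2: DF=∅
  n3: DF={n4}
  n4: DF={n4,n8}
  n5: DF={n7,n8}
  n6: DF={n8}
  n7: DF={n4,n8}
  n8: DF=∅

φ for u: defs {n0,n1,n2}
  DF⁺ = {n4,n8}

Answer: ["n4", "n8"]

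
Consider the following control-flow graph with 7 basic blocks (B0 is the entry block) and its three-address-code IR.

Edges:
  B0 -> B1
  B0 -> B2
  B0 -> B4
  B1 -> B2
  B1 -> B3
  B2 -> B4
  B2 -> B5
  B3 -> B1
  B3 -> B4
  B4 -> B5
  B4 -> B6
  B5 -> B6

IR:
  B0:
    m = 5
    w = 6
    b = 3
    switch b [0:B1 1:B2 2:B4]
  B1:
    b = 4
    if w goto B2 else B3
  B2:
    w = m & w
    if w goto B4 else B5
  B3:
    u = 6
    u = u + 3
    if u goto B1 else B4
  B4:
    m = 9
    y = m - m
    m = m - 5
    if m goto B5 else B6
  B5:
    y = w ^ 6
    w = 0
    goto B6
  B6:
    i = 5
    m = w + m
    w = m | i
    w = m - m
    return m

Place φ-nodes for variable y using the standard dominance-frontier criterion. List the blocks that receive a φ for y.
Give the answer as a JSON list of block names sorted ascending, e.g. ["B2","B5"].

idom tree: B1←B0 B2←B0 B3←B1 B4←B0 B5←B0 B6←B0
Join-block Dom:
  B1: preds {B0,B3}: {B0} ∩ {B0,B1,B3} = {B0}; idom=B0
  B2: preds {B0,B1}: {B0} ∩ {B0,B1} = {B0}; idom=B0
  B4: preds {B0,B2,B3}: {B0} ∩ {B0,B2} ∩ {B0,B1,B3} = {B0}; idom=B0
  B5: preds {B2,B4}: {B0,B2} ∩ {B0,B4} = {B0}; idom=B0
  B6: preds {B4,B5}: {B0,B4} ∩ {B0,B5} = {B0}; idom=B0

Frontier:
  B1←B0: walk · to B0
  B1←B3: walk B3→B1 to B0
  B2←B0: walk · to B0
  B2←B1: walk B1 to B0
  B4←B0: walk · to B0
  B4←B2: walk B2 to B0
  B4←B3: walk B3→B1 to B0
  B5←B2: walk B2 to B0
  B5←B4: walk B4 to B0
  B6←B4: walk B4 to B0
  B6←B5: walk B5 to B0
  B0: DF=∅
  B1: DF={B1,B2,B4}
  B2: DF={B4,B5}
  B3: DF={B1,B4}
  B4: DF={B5,B6}
  B5: DF={B6}
  B6: DF=∅

φ for y: defs {B4,B5}
  DF⁺ = {B5,B6}

Answer: ["B5", "B6"]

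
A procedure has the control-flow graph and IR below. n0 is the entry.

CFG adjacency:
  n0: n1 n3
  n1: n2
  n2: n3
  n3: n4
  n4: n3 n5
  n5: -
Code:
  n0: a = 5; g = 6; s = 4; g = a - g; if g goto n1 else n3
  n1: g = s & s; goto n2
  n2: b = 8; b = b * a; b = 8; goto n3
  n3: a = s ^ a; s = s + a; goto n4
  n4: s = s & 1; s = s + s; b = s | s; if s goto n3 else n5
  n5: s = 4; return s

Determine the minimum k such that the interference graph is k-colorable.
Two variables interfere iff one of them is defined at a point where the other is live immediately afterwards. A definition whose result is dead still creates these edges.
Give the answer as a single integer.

Block summaries:
  n0: {a,g,s} / ∅
  n1: {g} / {s}
  n2: {b} / {a}
  n3: {a,s} / {a,s}
  n4: {b,s} / {s}
  n5: {s} / ∅

Backward fixpoint:
  live n0: ∅→{a,s}
  live n1: {a,s}→{a,s}
  live n2: {a,s}→{a,s}
  live n3: {a,s}→{a,s}
  live n4: {a,s}→{a,s}
  live n5: ∅→∅

Interference:
  a: {b,g,s}
  b: {a,s}
  g: {a,s}
  s: {a,b,g}

Registers:
  lower bound: {a,b,s} mutually conflict ⇒ χ ≥ 3
  assign a→r0 b→r2 g→r2 s→r1 — no edge inside a register ⇒ χ ≤ 3
  χ = 3

Answer: 3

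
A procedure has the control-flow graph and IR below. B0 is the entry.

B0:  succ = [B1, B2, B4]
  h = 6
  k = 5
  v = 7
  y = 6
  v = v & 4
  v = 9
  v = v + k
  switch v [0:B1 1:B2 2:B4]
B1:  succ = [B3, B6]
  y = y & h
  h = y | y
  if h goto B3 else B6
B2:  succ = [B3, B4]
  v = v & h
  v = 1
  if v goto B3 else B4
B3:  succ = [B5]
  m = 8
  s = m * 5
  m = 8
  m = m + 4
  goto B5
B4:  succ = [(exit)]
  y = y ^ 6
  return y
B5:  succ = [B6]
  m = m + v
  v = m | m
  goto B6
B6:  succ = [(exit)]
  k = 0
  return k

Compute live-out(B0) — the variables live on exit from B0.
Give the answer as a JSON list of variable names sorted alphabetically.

Answer: ["h", "v", "y"]

Working:
def/use:
  B0 def {h,k,v,y} use ∅
  B1 def {h,y} use {h,y}
  B2 def {v} use {h,v}
  B3 def {m,s} use ∅
  B4 def {y} use {y}
  B5 def {m,v} use {m,v}
  B6 def {k} use ∅

Backward fixpoint:
  live B0: ∅→{h,v,y}
  live B1: {h,v,y}→{v}
  live B2: {h,v,y}→{v,y}
  live B3: {v}→{m,v}
  live B4: {y}→∅
  live B5: {m,v}→∅
  live B6: ∅→∅

live-out(B0) = ["h", "v", "y"]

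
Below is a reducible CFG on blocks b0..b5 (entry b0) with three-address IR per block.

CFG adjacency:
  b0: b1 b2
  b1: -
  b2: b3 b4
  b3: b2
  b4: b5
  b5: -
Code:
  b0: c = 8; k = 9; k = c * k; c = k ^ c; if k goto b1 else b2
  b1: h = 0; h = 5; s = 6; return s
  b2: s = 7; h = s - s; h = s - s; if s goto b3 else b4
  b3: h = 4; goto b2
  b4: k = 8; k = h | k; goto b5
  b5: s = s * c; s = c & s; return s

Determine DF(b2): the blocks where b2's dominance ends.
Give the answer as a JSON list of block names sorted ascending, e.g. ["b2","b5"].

idom tree: b1←b0 b2←b0 b3←b2 b4←b2 b5←b4
Join-block Dom:
  b2: preds {b0,b3}: {b0} ∩ {b0,b2,b3} = {b0}; idom=b0

DF walk-up:
  b2←b0: walk · to b0
  b2←b3: walk b3→b2 to b0
  b0: DF=∅
  b1: DF=∅
  b2: DF={b2}
  b3: DF={b2}
  b4: DF=∅
  b5: DF=∅

DF(b2) = ["b2"]

Answer: ["b2"]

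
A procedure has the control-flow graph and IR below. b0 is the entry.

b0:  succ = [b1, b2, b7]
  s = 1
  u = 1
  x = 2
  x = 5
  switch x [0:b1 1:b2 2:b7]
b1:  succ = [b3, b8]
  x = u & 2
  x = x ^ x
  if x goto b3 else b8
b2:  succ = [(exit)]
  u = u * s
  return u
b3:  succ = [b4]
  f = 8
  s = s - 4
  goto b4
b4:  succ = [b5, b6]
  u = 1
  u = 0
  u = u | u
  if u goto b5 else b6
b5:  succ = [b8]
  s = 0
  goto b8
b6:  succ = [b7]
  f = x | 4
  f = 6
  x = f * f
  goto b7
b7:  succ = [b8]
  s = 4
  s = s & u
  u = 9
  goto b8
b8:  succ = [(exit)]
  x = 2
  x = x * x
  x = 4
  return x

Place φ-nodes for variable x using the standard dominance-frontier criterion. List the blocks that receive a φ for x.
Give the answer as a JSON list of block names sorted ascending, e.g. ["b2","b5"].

Answer: ["b7", "b8"]

Working:
idom tree: b1←b0 b2←b0 b3←b1 b4←b3 b5←b4 b6←b4 b7←b0 b8←b0
Join-block Dom:
  b7: preds {b0,b6}: {b0} ∩ {b0,b1,b3,b4,b6} = {b0}; idom=b0
  b8: preds {b1,b5,b7}: {b0,b1} ∩ {b0,b1,b3,b4,b5} ∩ {b0,b7} = {b0}; idom=b0

DF walk-up:
  join b7 pred b0: · stop@b0
  join b7 pred b6: b6→b4→b3→b1 stop@b0
  join b8 pred b1: b1 stop@b0
  join b8 pred b5: b5→b4→b3→b1 stop@b0
  join b8 pred b7: b7 stop@b0
  b0 → ∅
  b1 → {b7,b8}
  b2 → ∅
  b3 → {b7,b8}
  b4 → {b7,b8}
  b5 → {b8}
  b6 → {b7}
  b7 → {b8}
  b8 → ∅

φ for x: defs {b0,b1,b6,b8}
  DF⁺ = {b7,b8}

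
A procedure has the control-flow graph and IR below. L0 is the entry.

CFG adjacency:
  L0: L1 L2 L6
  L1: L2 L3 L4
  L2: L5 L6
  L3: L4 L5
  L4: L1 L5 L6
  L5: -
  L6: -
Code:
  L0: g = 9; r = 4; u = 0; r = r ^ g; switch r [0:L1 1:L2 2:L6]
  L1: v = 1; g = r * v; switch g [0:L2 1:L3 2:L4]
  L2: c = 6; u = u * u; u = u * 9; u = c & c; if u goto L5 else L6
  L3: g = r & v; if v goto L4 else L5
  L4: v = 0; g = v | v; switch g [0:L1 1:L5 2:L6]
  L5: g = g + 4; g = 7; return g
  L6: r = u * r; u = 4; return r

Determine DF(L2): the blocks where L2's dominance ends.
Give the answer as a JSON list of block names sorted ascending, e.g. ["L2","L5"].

Answer: ["L5", "L6"]

Derivation:
idom tree: L1←L0 L2←L0 L3←L1 L4←L1 L5←L0 L6←L0
Join-block Dom:
  L1: preds {L0,L4}: {L0} ∩ {L0,L1,L4} = {L0}; idom=L0
  L2: preds {L0,L1}: {L0} ∩ {L0,L1} = {L0}; idom=L0
  L4: preds {L1,L3}: {L0,L1} ∩ {L0,L1,L3} = {L0,L1}; idom=L1
  L5: preds {L2,L3,L4}: {L0,L2} ∩ {L0,L1,L3} ∩ {L0,L1,L4} = {L0}; idom=L0
  L6: preds {L0,L2,L4}: {L0} ∩ {L0,L2} ∩ {L0,L1,L4} = {L0}; idom=L0

Frontier:
  L1←L0: walk · to L0
  L1←L4: walk L4→L1 to L0
  L2←L0: walk · to L0
  L2←L1: walk L1 to L0
  L4←L1: walk · to L1
  L4←L3: walk L3 to L1
  L5←L2: walk L2 to L0
  L5←L3: walk L3→L1 to L0
  L5←L4: walk L4→L1 to L0
  L6←L0: walk · to L0
  L6←L2: walk L2 to L0
  L6←L4: walk L4→L1 to L0
  DF(L0)=∅
  DF(L1)={L1,L2,L5,L6}
  DF(L2)={L5,L6}
  DF(L3)={L4,L5}
  DF(L4)={L1,L5,L6}
  DF(L5)=∅
  DF(L6)=∅

DF(L2) = ["L5", "L6"]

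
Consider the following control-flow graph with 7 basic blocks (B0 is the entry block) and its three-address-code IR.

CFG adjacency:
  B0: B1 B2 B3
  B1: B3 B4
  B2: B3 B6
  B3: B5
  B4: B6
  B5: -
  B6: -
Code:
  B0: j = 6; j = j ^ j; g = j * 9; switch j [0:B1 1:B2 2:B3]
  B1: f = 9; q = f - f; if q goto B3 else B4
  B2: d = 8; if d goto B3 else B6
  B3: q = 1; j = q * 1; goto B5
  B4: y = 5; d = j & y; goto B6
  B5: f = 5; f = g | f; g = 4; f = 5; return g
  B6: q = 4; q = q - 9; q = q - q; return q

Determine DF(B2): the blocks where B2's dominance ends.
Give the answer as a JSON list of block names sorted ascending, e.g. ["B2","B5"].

idom tree: B1←B0 B2←B0 B3←B0 B4←B1 B5←B3 B6←B0
Dom∩ at merges:
  B3: preds {B0,B1,B2}: {B0} ∩ {B0,B1} ∩ {B0,B2} = {B0}; idom=B0
  B6: preds {B2,B4}: {B0,B2} ∩ {B0,B1,B4} = {B0}; idom=B0

DF walk-up:
  B3←B0: walk · to B0
  B3←B1: walk B1 to B0
  B3←B2: walk B2 to B0
  B6←B2: walk B2 to B0
  B6←B4: walk B4→B1 to B0
  B0 → ∅
  B1 → {B3,B6}
  B2 → {B3,B6}
  B3 → ∅
  B4 → {B6}
  B5 → ∅
  B6 → ∅

DF(B2) = ["B3", "B6"]

Answer: ["B3", "B6"]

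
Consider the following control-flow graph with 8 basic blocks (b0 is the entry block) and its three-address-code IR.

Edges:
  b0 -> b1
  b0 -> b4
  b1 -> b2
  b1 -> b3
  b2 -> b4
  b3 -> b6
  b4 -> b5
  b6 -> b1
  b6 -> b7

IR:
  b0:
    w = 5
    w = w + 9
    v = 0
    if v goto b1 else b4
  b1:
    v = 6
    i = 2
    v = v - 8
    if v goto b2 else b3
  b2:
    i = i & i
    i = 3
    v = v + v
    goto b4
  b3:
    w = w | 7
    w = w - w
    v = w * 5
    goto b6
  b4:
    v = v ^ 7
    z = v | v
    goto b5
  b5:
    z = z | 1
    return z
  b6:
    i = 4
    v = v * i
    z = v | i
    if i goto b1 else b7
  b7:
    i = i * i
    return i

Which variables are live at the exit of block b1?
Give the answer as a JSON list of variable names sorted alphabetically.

Answer: ["i", "v", "w"]

Working:
Block summaries:
  b0: {v,w} / ∅
  b1: {i,v} / ∅
  b2: {i,v} / {i,v}
  b3: {v,w} / {w}
  b4: {v,z} / {v}
  b5: {z} / {z}
  b6: {i,v,z} / {v}
  b7: {i} / {i}

Liveness:
  b0 li=∅ lo={v,w}
  b1 li={w} lo={i,v,w}
  b2 li={i,v} lo={v}
  b3 li={w} lo={v,w}
  b4 li={v} lo={z}
  b5 li={z} lo=∅
  b6 li={v,w} lo={i,w}
  b7 li={i} lo=∅

live-out(b1) = ["i", "v", "w"]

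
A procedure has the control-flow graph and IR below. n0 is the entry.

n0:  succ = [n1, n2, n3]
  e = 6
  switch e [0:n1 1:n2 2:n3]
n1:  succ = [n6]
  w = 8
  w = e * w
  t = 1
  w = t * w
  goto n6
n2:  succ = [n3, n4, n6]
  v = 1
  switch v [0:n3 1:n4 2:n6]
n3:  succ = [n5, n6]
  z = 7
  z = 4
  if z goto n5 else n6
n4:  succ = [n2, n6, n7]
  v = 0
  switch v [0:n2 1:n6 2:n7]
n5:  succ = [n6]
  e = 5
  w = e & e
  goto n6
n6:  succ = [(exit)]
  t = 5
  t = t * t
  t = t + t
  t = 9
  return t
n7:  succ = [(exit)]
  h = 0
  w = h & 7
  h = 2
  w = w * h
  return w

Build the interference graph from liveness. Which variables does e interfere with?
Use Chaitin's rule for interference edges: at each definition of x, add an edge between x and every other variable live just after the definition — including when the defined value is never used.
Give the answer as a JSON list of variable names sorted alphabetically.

Block summaries:
  n0: def={e} ue=∅
  n1: def={t,w} ue={e}
  n2: def={v} ue=∅
  n3: def={z} ue=∅
  n4: def={v} ue=∅
  n5: def={e,w} ue=∅
  n6: def={t} ue=∅
  n7: def={h,w} ue=∅

Liveness:
  live n0: ∅→{e}
  live n1: {e}→∅
  live n2: ∅→∅
  live n3: ∅→∅
  live n4: ∅→∅
  live n5: ∅→∅
  live n6: ∅→∅
  live n7: ∅→∅

Interfere edges:
  e — {w}
  h — {w}
  t — {w}
  v — ∅
  w — {e,h,t}
  z — ∅

N(e) = ["w"]

Answer: ["w"]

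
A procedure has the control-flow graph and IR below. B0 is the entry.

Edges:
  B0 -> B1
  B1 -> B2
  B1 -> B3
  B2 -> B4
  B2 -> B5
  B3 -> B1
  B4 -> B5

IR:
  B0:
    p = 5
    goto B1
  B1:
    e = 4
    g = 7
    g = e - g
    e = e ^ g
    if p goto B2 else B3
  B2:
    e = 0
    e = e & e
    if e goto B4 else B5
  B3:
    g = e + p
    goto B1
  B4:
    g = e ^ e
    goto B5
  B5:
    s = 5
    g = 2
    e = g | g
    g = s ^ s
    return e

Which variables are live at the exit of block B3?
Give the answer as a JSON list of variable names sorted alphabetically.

Per-block:
  B0 def {p} use ∅
  B1 def {e,g} use {p}
  B2 def {e} use ∅
  B3 def {g} use {e,p}
  B4 def {g} use {e}
  B5 def {e,g,s} use ∅

Live sets:
  live B0: ∅→{p}
  live B1: {p}→{e,p}
  live B2: ∅→{e}
  live B3: {e,p}→{p}
  live B4: {e}→∅
  live B5: ∅→∅

live-out(B3) = ["p"]

Answer: ["p"]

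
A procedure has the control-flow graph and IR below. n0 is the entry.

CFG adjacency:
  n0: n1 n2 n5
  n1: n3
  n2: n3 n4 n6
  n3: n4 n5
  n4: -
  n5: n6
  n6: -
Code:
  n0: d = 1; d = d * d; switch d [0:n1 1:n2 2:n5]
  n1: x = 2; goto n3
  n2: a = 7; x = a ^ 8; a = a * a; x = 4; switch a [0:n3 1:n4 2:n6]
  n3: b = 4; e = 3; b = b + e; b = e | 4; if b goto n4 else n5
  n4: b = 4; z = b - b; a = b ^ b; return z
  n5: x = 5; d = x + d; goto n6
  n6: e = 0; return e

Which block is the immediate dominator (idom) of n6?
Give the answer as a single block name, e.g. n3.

idom tree: n1←n0 n2←n0 n3←n0 n4←n0 n5←n0 n6←n0
Join-block Dom:
  n3: preds {n1,n2}: {n0,n1} ∩ {n0,n2} = {n0}; idom=n0
  n4: preds {n2,n3}: {n0,n2} ∩ {n0,n3} = {n0}; idom=n0
  n5: preds {n0,n3}: {n0} ∩ {n0,n3} = {n0}; idom=n0
  n6: preds {n2,n5}: {n0,n2} ∩ {n0,n5} = {n0}; idom=n0

idom(n6) = n0

Answer: n0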